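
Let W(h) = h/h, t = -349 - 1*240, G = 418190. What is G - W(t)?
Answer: 418189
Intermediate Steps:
t = -589 (t = -349 - 240 = -589)
W(h) = 1
G - W(t) = 418190 - 1*1 = 418190 - 1 = 418189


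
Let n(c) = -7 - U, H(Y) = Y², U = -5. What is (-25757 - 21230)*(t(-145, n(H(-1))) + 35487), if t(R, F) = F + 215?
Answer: -1677435900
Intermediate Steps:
n(c) = -2 (n(c) = -7 - 1*(-5) = -7 + 5 = -2)
t(R, F) = 215 + F
(-25757 - 21230)*(t(-145, n(H(-1))) + 35487) = (-25757 - 21230)*((215 - 2) + 35487) = -46987*(213 + 35487) = -46987*35700 = -1677435900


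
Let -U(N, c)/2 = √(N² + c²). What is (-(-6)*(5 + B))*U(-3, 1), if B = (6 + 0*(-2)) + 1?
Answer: -144*√10 ≈ -455.37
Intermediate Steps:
B = 7 (B = (6 + 0) + 1 = 6 + 1 = 7)
U(N, c) = -2*√(N² + c²)
(-(-6)*(5 + B))*U(-3, 1) = (-(-6)*(5 + 7))*(-2*√((-3)² + 1²)) = (-(-6)*12)*(-2*√(9 + 1)) = (-6*(-12))*(-2*√10) = 72*(-2*√10) = -144*√10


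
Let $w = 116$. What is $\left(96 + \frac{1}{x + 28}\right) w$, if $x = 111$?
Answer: $\frac{1548020}{139} \approx 11137.0$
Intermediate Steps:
$\left(96 + \frac{1}{x + 28}\right) w = \left(96 + \frac{1}{111 + 28}\right) 116 = \left(96 + \frac{1}{139}\right) 116 = \frac{13345}{139} \cdot 116 = \frac{1548020}{139}$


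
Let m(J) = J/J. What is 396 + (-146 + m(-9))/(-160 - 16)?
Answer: 69841/176 ≈ 396.82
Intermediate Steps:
m(J) = 1
396 + (-146 + m(-9))/(-160 - 16) = 396 + (-146 + 1)/(-160 - 16) = 396 - 145/(-176) = 396 - 145*(-1/176) = 396 + 145/176 = 69841/176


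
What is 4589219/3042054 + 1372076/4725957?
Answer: 8620793647229/4792205465226 ≈ 1.7989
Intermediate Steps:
4589219/3042054 + 1372076/4725957 = 8620793647229/4792205465226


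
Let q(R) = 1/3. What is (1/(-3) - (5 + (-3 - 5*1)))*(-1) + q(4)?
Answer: -7/3 ≈ -2.3333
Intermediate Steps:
q(R) = ⅓
(1/(-3) - (5 + (-3 - 5*1)))*(-1) + q(4) = (1/(-3) - (5 + (-3 - 5*1)))*(-1) + ⅓ = (-⅓ - (5 + (-3 - 5)))*(-1) + ⅓ = (-⅓ - (5 - 8))*(-1) + ⅓ = (-⅓ - 1*(-3))*(-1) + ⅓ = (-⅓ + 3)*(-1) + ⅓ = (8/3)*(-1) + ⅓ = -8/3 + ⅓ = -7/3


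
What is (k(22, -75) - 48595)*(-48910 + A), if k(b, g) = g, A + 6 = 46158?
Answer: 134231860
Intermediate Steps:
A = 46152 (A = -6 + 46158 = 46152)
(k(22, -75) - 48595)*(-48910 + A) = (-75 - 48595)*(-48910 + 46152) = -48670*(-2758) = 134231860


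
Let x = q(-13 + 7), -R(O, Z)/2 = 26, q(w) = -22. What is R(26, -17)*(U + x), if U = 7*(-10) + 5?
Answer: 4524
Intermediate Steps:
R(O, Z) = -52 (R(O, Z) = -2*26 = -52)
U = -65 (U = -70 + 5 = -65)
x = -22
R(26, -17)*(U + x) = -52*(-65 - 22) = -52*(-87) = 4524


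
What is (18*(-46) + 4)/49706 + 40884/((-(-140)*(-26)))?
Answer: -254397433/22616230 ≈ -11.248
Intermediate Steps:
(18*(-46) + 4)/49706 + 40884/((-(-140)*(-26))) = (-828 + 4)*(1/49706) + 40884/((-7*520)) = -824*1/49706 + 40884/(-3640) = -412/24853 + 40884*(-1/3640) = -412/24853 - 10221/910 = -254397433/22616230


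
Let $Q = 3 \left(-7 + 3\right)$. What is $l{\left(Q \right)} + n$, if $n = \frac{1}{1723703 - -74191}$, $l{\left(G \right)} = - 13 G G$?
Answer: $- \frac{3365657567}{1797894} \approx -1872.0$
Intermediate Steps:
$Q = -12$ ($Q = 3 \left(-4\right) = -12$)
$l{\left(G \right)} = - 13 G^{2}$
$n = \frac{1}{1797894}$ ($n = \frac{1}{1723703 + 74191} = \frac{1}{1797894} \approx 5.5621 \cdot 10^{-7}$)
$l{\left(Q \right)} + n = - 13 \left(-12\right)^{2} + \frac{1}{1797894} = \left(-13\right) 144 + \frac{1}{1797894} = -1872 + \frac{1}{1797894} = - \frac{3365657567}{1797894}$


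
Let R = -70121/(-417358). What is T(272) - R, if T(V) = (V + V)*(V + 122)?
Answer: 89454774167/417358 ≈ 2.1434e+5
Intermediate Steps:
R = 70121/417358 (R = -70121*(-1/417358) = 70121/417358 ≈ 0.16801)
T(V) = 2*V*(122 + V) (T(V) = (2*V)*(122 + V) = 2*V*(122 + V))
T(272) - R = 2*272*(122 + 272) - 1*70121/417358 = 2*272*394 - 70121/417358 = 214336 - 70121/417358 = 89454774167/417358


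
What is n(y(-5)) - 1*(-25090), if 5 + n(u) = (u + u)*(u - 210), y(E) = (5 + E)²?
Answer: 25085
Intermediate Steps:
n(u) = -5 + 2*u*(-210 + u) (n(u) = -5 + (u + u)*(u - 210) = -5 + (2*u)*(-210 + u) = -5 + 2*u*(-210 + u))
n(y(-5)) - 1*(-25090) = (-5 - 420*(5 - 5)² + 2*((5 - 5)²)²) - 1*(-25090) = (-5 - 420*0² + 2*(0²)²) + 25090 = (-5 - 420*0 + 2*0²) + 25090 = (-5 + 0 + 2*0) + 25090 = (-5 + 0 + 0) + 25090 = -5 + 25090 = 25085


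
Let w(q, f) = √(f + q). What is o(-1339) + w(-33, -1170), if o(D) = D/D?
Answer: 1 + I*√1203 ≈ 1.0 + 34.684*I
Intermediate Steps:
o(D) = 1
o(-1339) + w(-33, -1170) = 1 + √(-1170 - 33) = 1 + √(-1203) = 1 + I*√1203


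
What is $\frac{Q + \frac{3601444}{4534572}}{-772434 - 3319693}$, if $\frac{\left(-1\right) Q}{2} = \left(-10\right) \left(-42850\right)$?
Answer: $\frac{138790164377}{662715875523} \approx 0.20943$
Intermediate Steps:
$Q = -857000$ ($Q = - 2 \left(\left(-10\right) \left(-42850\right)\right) = \left(-2\right) 428500 = -857000$)
$\frac{Q + \frac{3601444}{4534572}}{-772434 - 3319693} = \frac{-857000 + \frac{3601444}{4534572}}{-772434 - 3319693} = \frac{-857000 + 3601444 \cdot \frac{1}{4534572}}{-772434 - 3319693} = \frac{-857000 + \frac{128623}{161949}}{-772434 - 3319693} = - \frac{138790164377}{161949 \left(-4092127\right)} = \left(- \frac{138790164377}{161949}\right) \left(- \frac{1}{4092127}\right) = \frac{138790164377}{662715875523}$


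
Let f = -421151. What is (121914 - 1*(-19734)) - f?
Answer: 562799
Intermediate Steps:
(121914 - 1*(-19734)) - f = (121914 - 1*(-19734)) - 1*(-421151) = (121914 + 19734) + 421151 = 141648 + 421151 = 562799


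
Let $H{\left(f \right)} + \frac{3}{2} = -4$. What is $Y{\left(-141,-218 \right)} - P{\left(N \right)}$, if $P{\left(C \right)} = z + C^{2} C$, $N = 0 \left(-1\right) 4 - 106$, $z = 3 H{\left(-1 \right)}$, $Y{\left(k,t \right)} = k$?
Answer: $\frac{2381783}{2} \approx 1.1909 \cdot 10^{6}$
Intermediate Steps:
$H{\left(f \right)} = - \frac{11}{2}$ ($H{\left(f \right)} = - \frac{3}{2} - 4 = - \frac{11}{2}$)
$z = - \frac{33}{2}$ ($z = 3 \left(- \frac{11}{2}\right) = - \frac{33}{2} \approx -16.5$)
$N = -106$ ($N = 0 \cdot 4 - 106 = 0 - 106 = -106$)
$P{\left(C \right)} = - \frac{33}{2} + C^{3}$ ($P{\left(C \right)} = - \frac{33}{2} + C^{2} C = - \frac{33}{2} + C^{3}$)
$Y{\left(-141,-218 \right)} - P{\left(N \right)} = -141 - \left(- \frac{33}{2} + \left(-106\right)^{3}\right) = -141 - \left(- \frac{33}{2} - 1191016\right) = -141 - - \frac{2382065}{2} = -141 + \frac{2382065}{2} = \frac{2381783}{2}$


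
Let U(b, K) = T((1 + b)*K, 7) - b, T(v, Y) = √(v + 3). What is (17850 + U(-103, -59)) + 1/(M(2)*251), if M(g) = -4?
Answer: 18024811/1004 + 3*√669 ≈ 18031.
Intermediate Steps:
T(v, Y) = √(3 + v)
U(b, K) = √(3 + K*(1 + b)) - b (U(b, K) = √(3 + (1 + b)*K) - b = √(3 + K*(1 + b)) - b)
(17850 + U(-103, -59)) + 1/(M(2)*251) = (17850 + (√(3 - 59*(1 - 103)) - 1*(-103))) + 1/(-4*251) = (17850 + (√(3 - 59*(-102)) + 103)) + 1/(-1004) = (17850 + (√(3 + 6018) + 103)) - 1/1004 = (17850 + (√6021 + 103)) - 1/1004 = (17850 + (3*√669 + 103)) - 1/1004 = (17850 + (103 + 3*√669)) - 1/1004 = (17953 + 3*√669) - 1/1004 = 18024811/1004 + 3*√669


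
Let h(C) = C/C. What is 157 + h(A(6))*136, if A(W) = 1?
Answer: 293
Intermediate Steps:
h(C) = 1
157 + h(A(6))*136 = 157 + 1*136 = 157 + 136 = 293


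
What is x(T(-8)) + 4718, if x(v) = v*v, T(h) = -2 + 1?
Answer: 4719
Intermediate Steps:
T(h) = -1
x(v) = v**2
x(T(-8)) + 4718 = (-1)**2 + 4718 = 1 + 4718 = 4719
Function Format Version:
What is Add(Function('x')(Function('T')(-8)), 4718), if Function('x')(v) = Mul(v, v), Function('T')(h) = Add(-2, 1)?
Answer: 4719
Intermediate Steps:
Function('T')(h) = -1
Function('x')(v) = Pow(v, 2)
Add(Function('x')(Function('T')(-8)), 4718) = Add(Pow(-1, 2), 4718) = Add(1, 4718) = 4719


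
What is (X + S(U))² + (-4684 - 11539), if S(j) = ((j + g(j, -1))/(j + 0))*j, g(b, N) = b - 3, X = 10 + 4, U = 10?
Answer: -15262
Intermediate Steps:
X = 14
g(b, N) = -3 + b
S(j) = -3 + 2*j (S(j) = ((j + (-3 + j))/(j + 0))*j = ((-3 + 2*j)/j)*j = -3 + 2*j)
(X + S(U))² + (-4684 - 11539) = (14 + (-3 + 2*10))² + (-4684 - 11539) = (14 + (-3 + 20))² - 16223 = (14 + 17)² - 16223 = 31² - 16223 = 961 - 16223 = -15262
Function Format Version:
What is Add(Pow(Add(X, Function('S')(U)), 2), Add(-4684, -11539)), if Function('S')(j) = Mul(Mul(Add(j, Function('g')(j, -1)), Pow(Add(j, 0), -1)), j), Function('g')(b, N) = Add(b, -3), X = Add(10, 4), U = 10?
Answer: -15262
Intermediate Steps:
X = 14
Function('g')(b, N) = Add(-3, b)
Function('S')(j) = Add(-3, Mul(2, j)) (Function('S')(j) = Mul(Mul(Add(j, Add(-3, j)), Pow(Add(j, 0), -1)), j) = Mul(Mul(Add(-3, Mul(2, j)), Pow(j, -1)), j) = Mul(Mul(Pow(j, -1), Add(-3, Mul(2, j))), j) = Add(-3, Mul(2, j)))
Add(Pow(Add(X, Function('S')(U)), 2), Add(-4684, -11539)) = Add(Pow(Add(14, Add(-3, Mul(2, 10))), 2), Add(-4684, -11539)) = Add(Pow(Add(14, Add(-3, 20)), 2), -16223) = Add(Pow(Add(14, 17), 2), -16223) = Add(Pow(31, 2), -16223) = Add(961, -16223) = -15262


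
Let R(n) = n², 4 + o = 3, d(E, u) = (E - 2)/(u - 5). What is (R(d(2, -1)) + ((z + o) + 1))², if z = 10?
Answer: 100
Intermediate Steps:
d(E, u) = (-2 + E)/(-5 + u)
o = -1 (o = -4 + 3 = -1)
(R(d(2, -1)) + ((z + o) + 1))² = (((-2 + 2)/(-5 - 1))² + ((10 - 1) + 1))² = ((0/(-6))² + (9 + 1))² = ((-⅙*0)² + 10)² = (0² + 10)² = (0 + 10)² = 10² = 100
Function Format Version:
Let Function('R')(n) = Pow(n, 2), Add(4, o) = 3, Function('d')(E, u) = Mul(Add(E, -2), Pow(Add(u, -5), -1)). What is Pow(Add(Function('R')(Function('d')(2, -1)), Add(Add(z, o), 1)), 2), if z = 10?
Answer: 100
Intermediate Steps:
Function('d')(E, u) = Mul(Pow(Add(-5, u), -1), Add(-2, E)) (Function('d')(E, u) = Mul(Add(-2, E), Pow(Add(-5, u), -1)) = Mul(Pow(Add(-5, u), -1), Add(-2, E)))
o = -1 (o = Add(-4, 3) = -1)
Pow(Add(Function('R')(Function('d')(2, -1)), Add(Add(z, o), 1)), 2) = Pow(Add(Pow(Mul(Pow(Add(-5, -1), -1), Add(-2, 2)), 2), Add(Add(10, -1), 1)), 2) = Pow(Add(Pow(Mul(Pow(-6, -1), 0), 2), Add(9, 1)), 2) = Pow(Add(Pow(Mul(Rational(-1, 6), 0), 2), 10), 2) = Pow(Add(Pow(0, 2), 10), 2) = Pow(Add(0, 10), 2) = Pow(10, 2) = 100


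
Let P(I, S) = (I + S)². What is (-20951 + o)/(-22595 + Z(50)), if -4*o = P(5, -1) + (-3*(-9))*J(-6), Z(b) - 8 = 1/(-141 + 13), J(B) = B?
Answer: 2677056/2891137 ≈ 0.92595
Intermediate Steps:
Z(b) = 1023/128 (Z(b) = 8 + 1/(-141 + 13) = 8 + 1/(-128) = 8 - 1/128 = 1023/128)
o = 73/2 (o = -((5 - 1)² - 3*(-9)*(-6))/4 = -(4² + 27*(-6))/4 = -(16 - 162)/4 = -¼*(-146) = 73/2 ≈ 36.500)
(-20951 + o)/(-22595 + Z(50)) = (-20951 + 73/2)/(-22595 + 1023/128) = -41829/(2*(-2891137/128)) = -41829/2*(-128/2891137) = 2677056/2891137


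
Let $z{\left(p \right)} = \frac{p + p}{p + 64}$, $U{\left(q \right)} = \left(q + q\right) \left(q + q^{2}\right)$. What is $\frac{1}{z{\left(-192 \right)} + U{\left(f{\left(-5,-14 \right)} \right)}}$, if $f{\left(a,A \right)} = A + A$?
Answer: $- \frac{1}{42333} \approx -2.3622 \cdot 10^{-5}$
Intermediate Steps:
$f{\left(a,A \right)} = 2 A$
$U{\left(q \right)} = 2 q \left(q + q^{2}\right)$
$z{\left(p \right)} = \frac{2 p}{64 + p}$
$\frac{1}{z{\left(-192 \right)} + U{\left(f{\left(-5,-14 \right)} \right)}} = \frac{1}{2 \left(-192\right) \frac{1}{64 - 192} + 2 \left(2 \left(-14\right)\right)^{2} \left(1 + 2 \left(-14\right)\right)} = \frac{1}{2 \left(-192\right) \frac{1}{-128} + 2 \left(-28\right)^{2} \left(1 - 28\right)} = \frac{1}{2 \left(-192\right) \left(- \frac{1}{128}\right) + 2 \cdot 784 \left(-27\right)} = \frac{1}{3 - 42336} = \frac{1}{-42333} = - \frac{1}{42333}$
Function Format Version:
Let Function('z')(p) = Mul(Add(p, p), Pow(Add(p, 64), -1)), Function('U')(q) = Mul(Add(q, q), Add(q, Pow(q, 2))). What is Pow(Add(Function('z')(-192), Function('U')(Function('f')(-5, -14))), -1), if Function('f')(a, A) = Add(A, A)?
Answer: Rational(-1, 42333) ≈ -2.3622e-5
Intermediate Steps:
Function('f')(a, A) = Mul(2, A)
Function('U')(q) = Mul(2, q, Add(q, Pow(q, 2))) (Function('U')(q) = Mul(Mul(2, q), Add(q, Pow(q, 2))) = Mul(2, q, Add(q, Pow(q, 2))))
Function('z')(p) = Mul(2, p, Pow(Add(64, p), -1)) (Function('z')(p) = Mul(Mul(2, p), Pow(Add(64, p), -1)) = Mul(2, p, Pow(Add(64, p), -1)))
Pow(Add(Function('z')(-192), Function('U')(Function('f')(-5, -14))), -1) = Pow(Add(Mul(2, -192, Pow(Add(64, -192), -1)), Mul(2, Pow(Mul(2, -14), 2), Add(1, Mul(2, -14)))), -1) = Pow(Add(Mul(2, -192, Pow(-128, -1)), Mul(2, Pow(-28, 2), Add(1, -28))), -1) = Pow(Add(Mul(2, -192, Rational(-1, 128)), Mul(2, 784, -27)), -1) = Pow(Add(3, -42336), -1) = Pow(-42333, -1) = Rational(-1, 42333)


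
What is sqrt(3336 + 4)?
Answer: 2*sqrt(835) ≈ 57.793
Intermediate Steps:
sqrt(3336 + 4) = sqrt(3340) = 2*sqrt(835)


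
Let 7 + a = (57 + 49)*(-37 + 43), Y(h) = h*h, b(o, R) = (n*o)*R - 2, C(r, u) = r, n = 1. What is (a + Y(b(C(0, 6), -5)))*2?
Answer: 1266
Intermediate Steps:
b(o, R) = -2 + R*o (b(o, R) = (1*o)*R - 2 = o*R - 2 = R*o - 2 = -2 + R*o)
Y(h) = h²
a = 629 (a = -7 + (57 + 49)*(-37 + 43) = -7 + 106*6 = -7 + 636 = 629)
(a + Y(b(C(0, 6), -5)))*2 = (629 + (-2 - 5*0)²)*2 = (629 + (-2 + 0)²)*2 = (629 + (-2)²)*2 = (629 + 4)*2 = 633*2 = 1266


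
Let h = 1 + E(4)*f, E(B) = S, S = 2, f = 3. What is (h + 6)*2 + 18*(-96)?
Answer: -1702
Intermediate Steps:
E(B) = 2
h = 7 (h = 1 + 2*3 = 1 + 6 = 7)
(h + 6)*2 + 18*(-96) = (7 + 6)*2 + 18*(-96) = 13*2 - 1728 = 26 - 1728 = -1702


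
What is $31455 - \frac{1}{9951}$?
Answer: $\frac{313008704}{9951} \approx 31455.0$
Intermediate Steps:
$31455 - \frac{1}{9951} = \frac{313008704}{9951}$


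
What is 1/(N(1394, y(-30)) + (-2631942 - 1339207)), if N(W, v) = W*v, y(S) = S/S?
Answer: -1/3969755 ≈ -2.5190e-7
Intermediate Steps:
y(S) = 1
1/(N(1394, y(-30)) + (-2631942 - 1339207)) = 1/(1394*1 + (-2631942 - 1339207)) = 1/(1394 - 3971149) = 1/(-3969755) = -1/3969755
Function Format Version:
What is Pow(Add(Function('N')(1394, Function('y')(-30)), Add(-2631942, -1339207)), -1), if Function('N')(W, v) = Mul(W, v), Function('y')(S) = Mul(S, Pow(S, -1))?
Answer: Rational(-1, 3969755) ≈ -2.5190e-7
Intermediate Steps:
Function('y')(S) = 1
Pow(Add(Function('N')(1394, Function('y')(-30)), Add(-2631942, -1339207)), -1) = Pow(Add(Mul(1394, 1), Add(-2631942, -1339207)), -1) = Pow(Add(1394, -3971149), -1) = Pow(-3969755, -1) = Rational(-1, 3969755)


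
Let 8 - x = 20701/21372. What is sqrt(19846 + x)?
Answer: 7*sqrt(46265907909)/10686 ≈ 140.90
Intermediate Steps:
x = 150275/21372 (x = 8 - 20701/21372 = 150275/21372 ≈ 7.0314)
sqrt(19846 + x) = sqrt(19846 + 150275/21372) = sqrt(424298987/21372) = 7*sqrt(46265907909)/10686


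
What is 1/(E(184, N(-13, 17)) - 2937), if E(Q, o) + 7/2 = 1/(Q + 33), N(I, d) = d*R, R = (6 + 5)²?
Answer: -434/1276175 ≈ -0.00034008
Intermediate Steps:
R = 121 (R = 11² = 121)
N(I, d) = 121*d (N(I, d) = d*121 = 121*d)
E(Q, o) = -7/2 + 1/(33 + Q) (E(Q, o) = -7/2 + 1/(Q + 33) = -7/2 + 1/(33 + Q))
1/(E(184, N(-13, 17)) - 2937) = 1/((-229 - 7*184)/(2*(33 + 184)) - 2937) = 1/((½)*(-229 - 1288)/217 - 2937) = 1/((½)*(1/217)*(-1517) - 2937) = 1/(-1517/434 - 2937) = 1/(-1276175/434) = -434/1276175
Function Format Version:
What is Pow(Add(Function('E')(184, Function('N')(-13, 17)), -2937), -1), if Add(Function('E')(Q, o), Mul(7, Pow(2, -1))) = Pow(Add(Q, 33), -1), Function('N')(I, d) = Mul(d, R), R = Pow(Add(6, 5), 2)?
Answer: Rational(-434, 1276175) ≈ -0.00034008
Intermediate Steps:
R = 121 (R = Pow(11, 2) = 121)
Function('N')(I, d) = Mul(121, d) (Function('N')(I, d) = Mul(d, 121) = Mul(121, d))
Function('E')(Q, o) = Add(Rational(-7, 2), Pow(Add(33, Q), -1)) (Function('E')(Q, o) = Add(Rational(-7, 2), Pow(Add(Q, 33), -1)) = Add(Rational(-7, 2), Pow(Add(33, Q), -1)))
Pow(Add(Function('E')(184, Function('N')(-13, 17)), -2937), -1) = Pow(Add(Mul(Rational(1, 2), Pow(Add(33, 184), -1), Add(-229, Mul(-7, 184))), -2937), -1) = Pow(Add(Mul(Rational(1, 2), Pow(217, -1), Add(-229, -1288)), -2937), -1) = Pow(Add(Mul(Rational(1, 2), Rational(1, 217), -1517), -2937), -1) = Pow(Add(Rational(-1517, 434), -2937), -1) = Pow(Rational(-1276175, 434), -1) = Rational(-434, 1276175)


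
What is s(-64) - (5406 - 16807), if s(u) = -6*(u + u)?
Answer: 12169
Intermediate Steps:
s(u) = -12*u
s(-64) - (5406 - 16807) = -12*(-64) - (5406 - 16807) = 768 - 1*(-11401) = 768 + 11401 = 12169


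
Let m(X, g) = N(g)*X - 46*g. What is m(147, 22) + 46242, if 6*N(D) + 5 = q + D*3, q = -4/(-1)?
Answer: 93645/2 ≈ 46823.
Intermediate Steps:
q = 4 (q = -4*(-1) = 4)
N(D) = -⅙ + D/2 (N(D) = -⅚ + (4 + D*3)/6 = -⅚ + (4 + 3*D)/6 = -⅚ + (⅔ + D/2) = -⅙ + D/2)
m(X, g) = -46*g + X*(-⅙ + g/2) (m(X, g) = (-⅙ + g/2)*X - 46*g = X*(-⅙ + g/2) - 46*g = -46*g + X*(-⅙ + g/2))
m(147, 22) + 46242 = (-46*22 + (⅙)*147*(-1 + 3*22)) + 46242 = (-1012 + (⅙)*147*(-1 + 66)) + 46242 = (-1012 + (⅙)*147*65) + 46242 = (-1012 + 3185/2) + 46242 = 1161/2 + 46242 = 93645/2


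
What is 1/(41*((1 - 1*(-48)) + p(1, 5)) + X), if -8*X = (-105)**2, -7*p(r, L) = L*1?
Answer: 56/33689 ≈ 0.0016623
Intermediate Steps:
p(r, L) = -L/7
X = -11025/8 (X = -1/8*(-105)**2 = -1/8*11025 = -11025/8 ≈ -1378.1)
1/(41*((1 - 1*(-48)) + p(1, 5)) + X) = 1/(41*((1 - 1*(-48)) - 1/7*5) - 11025/8) = 1/(41*((1 + 48) - 5/7) - 11025/8) = 1/(41*(49 - 5/7) - 11025/8) = 1/(41*(338/7) - 11025/8) = 1/(13858/7 - 11025/8) = 1/(33689/56) = 56/33689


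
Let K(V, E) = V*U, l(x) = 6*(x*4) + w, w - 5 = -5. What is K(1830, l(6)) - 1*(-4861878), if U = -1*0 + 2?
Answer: 4865538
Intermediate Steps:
w = 0 (w = 5 - 5 = 0)
U = 2 (U = 0 + 2 = 2)
l(x) = 24*x (l(x) = 6*(x*4) + 0 = 6*(4*x) + 0 = 24*x + 0 = 24*x)
K(V, E) = 2*V (K(V, E) = V*2 = 2*V)
K(1830, l(6)) - 1*(-4861878) = 2*1830 - 1*(-4861878) = 3660 + 4861878 = 4865538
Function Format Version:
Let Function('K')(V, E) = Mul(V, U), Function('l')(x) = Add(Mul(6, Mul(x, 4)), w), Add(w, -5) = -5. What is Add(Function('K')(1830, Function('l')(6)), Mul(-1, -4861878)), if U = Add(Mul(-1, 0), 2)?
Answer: 4865538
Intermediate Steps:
w = 0 (w = Add(5, -5) = 0)
U = 2 (U = Add(0, 2) = 2)
Function('l')(x) = Mul(24, x) (Function('l')(x) = Add(Mul(6, Mul(x, 4)), 0) = Add(Mul(6, Mul(4, x)), 0) = Add(Mul(24, x), 0) = Mul(24, x))
Function('K')(V, E) = Mul(2, V) (Function('K')(V, E) = Mul(V, 2) = Mul(2, V))
Add(Function('K')(1830, Function('l')(6)), Mul(-1, -4861878)) = Add(Mul(2, 1830), Mul(-1, -4861878)) = Add(3660, 4861878) = 4865538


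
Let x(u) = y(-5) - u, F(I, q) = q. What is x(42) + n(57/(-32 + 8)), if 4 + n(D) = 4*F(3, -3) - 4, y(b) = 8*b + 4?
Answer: -98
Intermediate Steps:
y(b) = 4 + 8*b
n(D) = -20 (n(D) = -4 + (4*(-3) - 4) = -4 + (-12 - 4) = -4 - 16 = -20)
x(u) = -36 - u (x(u) = (4 + 8*(-5)) - u = (4 - 40) - u = -36 - u)
x(42) + n(57/(-32 + 8)) = (-36 - 1*42) - 20 = (-36 - 42) - 20 = -78 - 20 = -98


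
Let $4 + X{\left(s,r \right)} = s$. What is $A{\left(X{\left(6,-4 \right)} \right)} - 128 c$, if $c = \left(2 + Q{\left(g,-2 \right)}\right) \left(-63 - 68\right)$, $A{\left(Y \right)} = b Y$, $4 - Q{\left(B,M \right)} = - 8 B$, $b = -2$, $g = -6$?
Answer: $-704260$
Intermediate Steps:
$X{\left(s,r \right)} = -4 + s$
$Q{\left(B,M \right)} = 4 + 8 B$ ($Q{\left(B,M \right)} = 4 - - 8 B = 4 + 8 B$)
$A{\left(Y \right)} = - 2 Y$
$c = 5502$ ($c = \left(2 + \left(4 + 8 \left(-6\right)\right)\right) \left(-63 - 68\right) = \left(2 + \left(4 - 48\right)\right) \left(-131\right) = \left(2 - 44\right) \left(-131\right) = \left(-42\right) \left(-131\right) = 5502$)
$A{\left(X{\left(6,-4 \right)} \right)} - 128 c = - 2 \left(-4 + 6\right) - 704256 = \left(-2\right) 2 - 704256 = -4 - 704256 = -704260$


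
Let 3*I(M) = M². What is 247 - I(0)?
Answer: 247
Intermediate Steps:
I(M) = M²/3
247 - I(0) = 247 - 0²/3 = 247 - 0/3 = 247 - 1*0 = 247 + 0 = 247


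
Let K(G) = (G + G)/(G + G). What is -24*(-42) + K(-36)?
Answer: 1009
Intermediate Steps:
K(G) = 1 (K(G) = (2*G)/((2*G)) = (2*G)*(1/(2*G)) = 1)
-24*(-42) + K(-36) = -24*(-42) + 1 = 1008 + 1 = 1009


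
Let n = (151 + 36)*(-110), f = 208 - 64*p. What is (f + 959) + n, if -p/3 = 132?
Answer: 5941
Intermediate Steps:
p = -396 (p = -3*132 = -396)
f = 25552 (f = 208 - 64*(-396) = 208 + 25344 = 25552)
n = -20570 (n = 187*(-110) = -20570)
(f + 959) + n = (25552 + 959) - 20570 = 26511 - 20570 = 5941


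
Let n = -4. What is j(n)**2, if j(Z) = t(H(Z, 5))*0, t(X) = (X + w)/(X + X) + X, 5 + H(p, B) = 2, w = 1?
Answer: 0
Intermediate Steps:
H(p, B) = -3 (H(p, B) = -5 + 2 = -3)
t(X) = X + (1 + X)/(2*X) (t(X) = (X + 1)/(X + X) + X = (1 + X)/((2*X)) + X = (1 + X)*(1/(2*X)) + X = (1 + X)/(2*X) + X = X + (1 + X)/(2*X))
j(Z) = 0 (j(Z) = (1/2 - 3 + (1/2)/(-3))*0 = (1/2 - 3 + (1/2)*(-1/3))*0 = (1/2 - 3 - 1/6)*0 = -8/3*0 = 0)
j(n)**2 = 0**2 = 0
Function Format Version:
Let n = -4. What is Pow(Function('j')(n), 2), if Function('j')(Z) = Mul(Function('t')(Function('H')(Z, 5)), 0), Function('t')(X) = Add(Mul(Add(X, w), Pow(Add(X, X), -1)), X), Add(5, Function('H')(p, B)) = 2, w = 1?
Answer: 0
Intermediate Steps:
Function('H')(p, B) = -3 (Function('H')(p, B) = Add(-5, 2) = -3)
Function('t')(X) = Add(X, Mul(Rational(1, 2), Pow(X, -1), Add(1, X))) (Function('t')(X) = Add(Mul(Add(X, 1), Pow(Add(X, X), -1)), X) = Add(Mul(Add(1, X), Pow(Mul(2, X), -1)), X) = Add(Mul(Add(1, X), Mul(Rational(1, 2), Pow(X, -1))), X) = Add(Mul(Rational(1, 2), Pow(X, -1), Add(1, X)), X) = Add(X, Mul(Rational(1, 2), Pow(X, -1), Add(1, X))))
Function('j')(Z) = 0 (Function('j')(Z) = Mul(Add(Rational(1, 2), -3, Mul(Rational(1, 2), Pow(-3, -1))), 0) = Mul(Add(Rational(1, 2), -3, Mul(Rational(1, 2), Rational(-1, 3))), 0) = Mul(Add(Rational(1, 2), -3, Rational(-1, 6)), 0) = Mul(Rational(-8, 3), 0) = 0)
Pow(Function('j')(n), 2) = Pow(0, 2) = 0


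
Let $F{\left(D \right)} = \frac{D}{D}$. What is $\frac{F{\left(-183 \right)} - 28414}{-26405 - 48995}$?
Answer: $\frac{28413}{75400} \approx 0.37683$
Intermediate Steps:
$F{\left(D \right)} = 1$
$\frac{F{\left(-183 \right)} - 28414}{-26405 - 48995} = \frac{1 - 28414}{-26405 - 48995} = - \frac{28413}{-75400} = \left(-28413\right) \left(- \frac{1}{75400}\right) = \frac{28413}{75400}$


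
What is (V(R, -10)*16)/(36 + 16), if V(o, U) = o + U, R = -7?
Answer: -68/13 ≈ -5.2308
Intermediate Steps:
V(o, U) = U + o
(V(R, -10)*16)/(36 + 16) = ((-10 - 7)*16)/(36 + 16) = -17*16/52 = -272*1/52 = -68/13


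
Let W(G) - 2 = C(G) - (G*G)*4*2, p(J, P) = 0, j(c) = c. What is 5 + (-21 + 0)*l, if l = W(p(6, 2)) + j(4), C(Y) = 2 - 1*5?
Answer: -58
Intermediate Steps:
C(Y) = -3 (C(Y) = 2 - 5 = -3)
W(G) = -1 - 8*G² (W(G) = 2 + (-3 - (G*G)*4*2) = 2 + (-3 - G²*4*2) = 2 + (-3 - 4*G²*2) = 2 + (-3 - 8*G²) = -1 - 8*G²)
l = 3 (l = (-1 - 8*0²) + 4 = (-1 - 8*0) + 4 = (-1 + 0) + 4 = -1 + 4 = 3)
5 + (-21 + 0)*l = 5 + (-21 + 0)*3 = 5 - 21*3 = 5 - 63 = -58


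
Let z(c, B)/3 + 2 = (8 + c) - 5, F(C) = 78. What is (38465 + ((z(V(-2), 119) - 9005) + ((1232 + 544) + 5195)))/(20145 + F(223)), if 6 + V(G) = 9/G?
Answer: 72805/40446 ≈ 1.8001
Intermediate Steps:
V(G) = -6 + 9/G
z(c, B) = 3 + 3*c (z(c, B) = -6 + 3*((8 + c) - 5) = -6 + 3*(3 + c) = -6 + (9 + 3*c) = 3 + 3*c)
(38465 + ((z(V(-2), 119) - 9005) + ((1232 + 544) + 5195)))/(20145 + F(223)) = (38465 + (((3 + 3*(-6 + 9/(-2))) - 9005) + ((1232 + 544) + 5195)))/(20145 + 78) = (38465 + (((3 + 3*(-6 + 9*(-½))) - 9005) + (1776 + 5195)))/20223 = (38465 + (((3 + 3*(-6 - 9/2)) - 9005) + 6971))*(1/20223) = (38465 + (((3 + 3*(-21/2)) - 9005) + 6971))*(1/20223) = (38465 + (((3 - 63/2) - 9005) + 6971))*(1/20223) = (38465 + ((-57/2 - 9005) + 6971))*(1/20223) = (38465 + (-18067/2 + 6971))*(1/20223) = (38465 - 4125/2)*(1/20223) = (72805/2)*(1/20223) = 72805/40446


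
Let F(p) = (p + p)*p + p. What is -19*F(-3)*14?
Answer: -3990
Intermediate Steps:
F(p) = p + 2*p² (F(p) = (2*p)*p + p = 2*p² + p = p + 2*p²)
-19*F(-3)*14 = -(-57)*(1 + 2*(-3))*14 = -(-57)*(1 - 6)*14 = -(-57)*(-5)*14 = -19*15*14 = -285*14 = -3990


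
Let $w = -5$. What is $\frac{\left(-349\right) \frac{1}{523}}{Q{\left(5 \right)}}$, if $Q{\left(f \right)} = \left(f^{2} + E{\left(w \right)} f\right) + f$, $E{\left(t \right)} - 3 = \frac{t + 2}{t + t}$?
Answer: $- \frac{698}{48639} \approx -0.014351$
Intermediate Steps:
$E{\left(t \right)} = 3 + \frac{2 + t}{2 t}$ ($E{\left(t \right)} = 3 + \frac{t + 2}{t + t} = 3 + \frac{2 + t}{2 t}$)
$Q{\left(f \right)} = f^{2} + \frac{43 f}{10}$ ($Q{\left(f \right)} = \left(f^{2} + \left(\frac{7}{2} + \frac{1}{-5}\right) f\right) + f = \left(f^{2} + \left(\frac{7}{2} - \frac{1}{5}\right) f\right) + f = \left(f^{2} + \frac{33 f}{10}\right) + f = f^{2} + \frac{43 f}{10}$)
$\frac{\left(-349\right) \frac{1}{523}}{Q{\left(5 \right)}} = \frac{\left(-349\right) \frac{1}{523}}{\frac{1}{10} \cdot 5 \left(43 + 10 \cdot 5\right)} = \frac{\left(-349\right) \frac{1}{523}}{\frac{1}{10} \cdot 5 \left(43 + 50\right)} = - \frac{349}{523 \cdot \frac{1}{10} \cdot 5 \cdot 93} = - \frac{349}{523 \cdot \frac{93}{2}} = \left(- \frac{349}{523}\right) \frac{2}{93} = - \frac{698}{48639}$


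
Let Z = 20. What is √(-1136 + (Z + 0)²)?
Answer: 4*I*√46 ≈ 27.129*I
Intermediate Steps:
√(-1136 + (Z + 0)²) = √(-1136 + (20 + 0)²) = √(-1136 + 20²) = √(-1136 + 400) = √(-736) = 4*I*√46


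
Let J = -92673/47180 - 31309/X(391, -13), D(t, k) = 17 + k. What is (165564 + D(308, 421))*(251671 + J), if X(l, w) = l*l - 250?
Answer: 7162986743730843757/171455490 ≈ 4.1777e+10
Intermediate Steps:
X(l, w) = -250 + l**2 (X(l, w) = l**2 - 250 = -250 + l**2)
J = -2231704469/1028732940 (J = -92673/47180 - 31309/(-250 + 391**2) = -92673*1/47180 - 31309/(-250 + 152881) = -13239/6740 - 31309/152631 = -2231704469/1028732940 ≈ -2.1694)
(165564 + D(308, 421))*(251671 + J) = (165564 + (17 + 421))*(251671 - 2231704469/1028732940) = (165564 + 438)*(258900016038271/1028732940) = 166002*(258900016038271/1028732940) = 7162986743730843757/171455490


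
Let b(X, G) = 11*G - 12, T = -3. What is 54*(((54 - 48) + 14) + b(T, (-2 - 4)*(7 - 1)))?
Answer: -20952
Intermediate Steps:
b(X, G) = -12 + 11*G
54*(((54 - 48) + 14) + b(T, (-2 - 4)*(7 - 1))) = 54*(((54 - 48) + 14) + (-12 + 11*((-2 - 4)*(7 - 1)))) = 54*((6 + 14) + (-12 + 11*(-6*6))) = 54*(20 + (-12 + 11*(-36))) = 54*(20 + (-12 - 396)) = 54*(20 - 408) = 54*(-388) = -20952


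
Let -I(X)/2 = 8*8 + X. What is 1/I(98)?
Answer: -1/324 ≈ -0.0030864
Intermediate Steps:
I(X) = -128 - 2*X (I(X) = -2*(8*8 + X) = -2*(64 + X) = -128 - 2*X)
1/I(98) = 1/(-128 - 2*98) = 1/(-128 - 196) = 1/(-324) = -1/324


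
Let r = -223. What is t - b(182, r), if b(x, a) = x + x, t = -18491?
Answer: -18855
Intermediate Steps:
b(x, a) = 2*x
t - b(182, r) = -18491 - 2*182 = -18491 - 1*364 = -18491 - 364 = -18855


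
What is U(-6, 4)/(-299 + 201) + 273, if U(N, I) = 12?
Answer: 13371/49 ≈ 272.88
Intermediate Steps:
U(-6, 4)/(-299 + 201) + 273 = 12/(-299 + 201) + 273 = 12/(-98) + 273 = 12*(-1/98) + 273 = -6/49 + 273 = 13371/49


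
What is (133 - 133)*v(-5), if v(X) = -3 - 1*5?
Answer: 0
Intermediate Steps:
v(X) = -8 (v(X) = -3 - 5 = -8)
(133 - 133)*v(-5) = (133 - 133)*(-8) = 0*(-8) = 0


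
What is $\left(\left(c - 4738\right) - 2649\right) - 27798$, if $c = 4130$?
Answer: $-31055$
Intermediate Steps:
$\left(\left(c - 4738\right) - 2649\right) - 27798 = \left(\left(4130 - 4738\right) - 2649\right) - 27798 = \left(-608 - 2649\right) - 27798 = -3257 - 27798 = -31055$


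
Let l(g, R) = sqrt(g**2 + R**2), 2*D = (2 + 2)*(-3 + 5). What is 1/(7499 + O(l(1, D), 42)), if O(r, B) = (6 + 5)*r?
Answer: 7499/56232944 - 11*sqrt(17)/56232944 ≈ 0.00013255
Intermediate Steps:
D = 4 (D = ((2 + 2)*(-3 + 5))/2 = (4*2)/2 = (1/2)*8 = 4)
l(g, R) = sqrt(R**2 + g**2)
O(r, B) = 11*r
1/(7499 + O(l(1, D), 42)) = 1/(7499 + 11*sqrt(4**2 + 1**2)) = 1/(7499 + 11*sqrt(16 + 1)) = 1/(7499 + 11*sqrt(17))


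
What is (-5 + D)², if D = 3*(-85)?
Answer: 67600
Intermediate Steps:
D = -255
(-5 + D)² = (-5 - 255)² = (-260)² = 67600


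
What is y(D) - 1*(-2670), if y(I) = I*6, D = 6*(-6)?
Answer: 2454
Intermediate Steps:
D = -36
y(I) = 6*I
y(D) - 1*(-2670) = 6*(-36) - 1*(-2670) = -216 + 2670 = 2454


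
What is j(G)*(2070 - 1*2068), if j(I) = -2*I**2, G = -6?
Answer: -144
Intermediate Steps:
j(G)*(2070 - 1*2068) = (-2*(-6)**2)*(2070 - 1*2068) = (-2*36)*(2070 - 2068) = -72*2 = -144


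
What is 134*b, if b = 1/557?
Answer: 134/557 ≈ 0.24057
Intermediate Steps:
b = 1/557 ≈ 0.0017953
134*b = 134*(1/557) = 134/557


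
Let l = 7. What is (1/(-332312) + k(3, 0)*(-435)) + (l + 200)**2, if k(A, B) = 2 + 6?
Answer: 13082791127/332312 ≈ 39369.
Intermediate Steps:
k(A, B) = 8
(1/(-332312) + k(3, 0)*(-435)) + (l + 200)**2 = (1/(-332312) + 8*(-435)) + (7 + 200)**2 = (-1/332312 - 3480) + 207**2 = -1156445761/332312 + 42849 = 13082791127/332312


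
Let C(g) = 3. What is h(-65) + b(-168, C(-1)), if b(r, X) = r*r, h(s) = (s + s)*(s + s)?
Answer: 45124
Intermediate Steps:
h(s) = 4*s² (h(s) = (2*s)*(2*s) = 4*s²)
b(r, X) = r²
h(-65) + b(-168, C(-1)) = 4*(-65)² + (-168)² = 4*4225 + 28224 = 16900 + 28224 = 45124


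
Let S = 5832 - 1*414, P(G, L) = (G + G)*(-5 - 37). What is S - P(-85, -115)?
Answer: -1722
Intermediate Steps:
P(G, L) = -84*G (P(G, L) = (2*G)*(-42) = -84*G)
S = 5418 (S = 5832 - 414 = 5418)
S - P(-85, -115) = 5418 - (-84)*(-85) = 5418 - 1*7140 = 5418 - 7140 = -1722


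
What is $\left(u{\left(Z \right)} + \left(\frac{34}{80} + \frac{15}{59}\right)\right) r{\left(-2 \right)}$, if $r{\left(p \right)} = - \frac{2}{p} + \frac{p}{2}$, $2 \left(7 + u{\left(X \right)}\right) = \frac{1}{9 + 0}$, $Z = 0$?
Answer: $0$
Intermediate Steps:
$u{\left(X \right)} = - \frac{125}{18}$ ($u{\left(X \right)} = -7 + \frac{1}{2 \left(9 + 0\right)} = -7 + \frac{1}{2 \cdot 9} = -7 + \frac{1}{2} \cdot \frac{1}{9} = -7 + \frac{1}{18} = - \frac{125}{18}$)
$r{\left(p \right)} = \frac{p}{2} - \frac{2}{p}$ ($r{\left(p \right)} = - \frac{2}{p} + p \frac{1}{2} = - \frac{2}{p} + \frac{p}{2} = \frac{p}{2} - \frac{2}{p}$)
$\left(u{\left(Z \right)} + \left(\frac{34}{80} + \frac{15}{59}\right)\right) r{\left(-2 \right)} = \left(- \frac{125}{18} + \left(\frac{34}{80} + \frac{15}{59}\right)\right) \left(\frac{1}{2} \left(-2\right) - \frac{2}{-2}\right) = \left(- \frac{125}{18} + \left(34 \cdot \frac{1}{80} + 15 \cdot \frac{1}{59}\right)\right) \left(-1 - -1\right) = \left(- \frac{125}{18} + \left(\frac{17}{40} + \frac{15}{59}\right)\right) \left(-1 + 1\right) = \left(- \frac{125}{18} + \frac{1603}{2360}\right) 0 = \left(- \frac{133073}{21240}\right) 0 = 0$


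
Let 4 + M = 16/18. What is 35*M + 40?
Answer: -620/9 ≈ -68.889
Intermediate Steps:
M = -28/9 (M = -4 + 16/18 = -4 + 16*(1/18) = -4 + 8/9 = -28/9 ≈ -3.1111)
35*M + 40 = 35*(-28/9) + 40 = -980/9 + 40 = -620/9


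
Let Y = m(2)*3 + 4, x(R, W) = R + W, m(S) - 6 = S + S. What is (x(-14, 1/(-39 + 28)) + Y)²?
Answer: 47961/121 ≈ 396.37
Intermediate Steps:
m(S) = 6 + 2*S (m(S) = 6 + (S + S) = 6 + 2*S)
Y = 34 (Y = (6 + 2*2)*3 + 4 = (6 + 4)*3 + 4 = 10*3 + 4 = 30 + 4 = 34)
(x(-14, 1/(-39 + 28)) + Y)² = ((-14 + 1/(-39 + 28)) + 34)² = ((-14 + 1/(-11)) + 34)² = ((-14 - 1/11) + 34)² = (-155/11 + 34)² = (219/11)² = 47961/121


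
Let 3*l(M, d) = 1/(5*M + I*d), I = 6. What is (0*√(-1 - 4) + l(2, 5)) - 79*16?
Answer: -151679/120 ≈ -1264.0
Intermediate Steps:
l(M, d) = 1/(3*(5*M + 6*d))
(0*√(-1 - 4) + l(2, 5)) - 79*16 = (0*√(-1 - 4) + 1/(3*(5*2 + 6*5))) - 79*16 = (0*√(-5) + 1/(3*(10 + 30))) - 1264 = (0*(I*√5) + (⅓)/40) - 1264 = (0 + (⅓)*(1/40)) - 1264 = (0 + 1/120) - 1264 = 1/120 - 1264 = -151679/120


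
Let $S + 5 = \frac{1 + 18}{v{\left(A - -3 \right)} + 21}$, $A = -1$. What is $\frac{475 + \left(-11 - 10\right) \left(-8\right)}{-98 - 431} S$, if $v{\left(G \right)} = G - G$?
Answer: $\frac{55298}{11109} \approx 4.9778$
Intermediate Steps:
$v{\left(G \right)} = 0$
$S = - \frac{86}{21}$ ($S = -5 + \frac{1 + 18}{0 + 21} = -5 + \frac{19}{21} = - \frac{86}{21} \approx -4.0952$)
$\frac{475 + \left(-11 - 10\right) \left(-8\right)}{-98 - 431} S = \frac{475 + \left(-11 - 10\right) \left(-8\right)}{-98 - 431} \left(- \frac{86}{21}\right) = \frac{475 - -168}{-529} \left(- \frac{86}{21}\right) = \left(475 + 168\right) \left(- \frac{1}{529}\right) \left(- \frac{86}{21}\right) = 643 \left(- \frac{1}{529}\right) \left(- \frac{86}{21}\right) = \left(- \frac{643}{529}\right) \left(- \frac{86}{21}\right) = \frac{55298}{11109}$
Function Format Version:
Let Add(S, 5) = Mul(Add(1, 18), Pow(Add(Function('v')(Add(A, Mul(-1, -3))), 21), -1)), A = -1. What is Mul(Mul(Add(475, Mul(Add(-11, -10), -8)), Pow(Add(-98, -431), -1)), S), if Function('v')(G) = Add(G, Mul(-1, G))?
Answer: Rational(55298, 11109) ≈ 4.9778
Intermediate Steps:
Function('v')(G) = 0
S = Rational(-86, 21) (S = Add(-5, Mul(Add(1, 18), Pow(Add(0, 21), -1))) = Add(-5, Mul(19, Pow(21, -1))) = Add(-5, Mul(19, Rational(1, 21))) = Add(-5, Rational(19, 21)) = Rational(-86, 21) ≈ -4.0952)
Mul(Mul(Add(475, Mul(Add(-11, -10), -8)), Pow(Add(-98, -431), -1)), S) = Mul(Mul(Add(475, Mul(Add(-11, -10), -8)), Pow(Add(-98, -431), -1)), Rational(-86, 21)) = Mul(Mul(Add(475, Mul(-21, -8)), Pow(-529, -1)), Rational(-86, 21)) = Mul(Mul(Add(475, 168), Rational(-1, 529)), Rational(-86, 21)) = Mul(Mul(643, Rational(-1, 529)), Rational(-86, 21)) = Mul(Rational(-643, 529), Rational(-86, 21)) = Rational(55298, 11109)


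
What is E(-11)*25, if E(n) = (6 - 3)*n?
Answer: -825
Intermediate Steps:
E(n) = 3*n
E(-11)*25 = (3*(-11))*25 = -33*25 = -825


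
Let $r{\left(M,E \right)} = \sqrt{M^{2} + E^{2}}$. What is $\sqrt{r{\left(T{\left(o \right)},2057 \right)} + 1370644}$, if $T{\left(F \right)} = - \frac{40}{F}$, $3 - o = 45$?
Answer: $\frac{\sqrt{604454004 + 21 \sqrt{1865981209}}}{21} \approx 1171.6$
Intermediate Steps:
$o = -42$ ($o = 3 - 45 = -42$)
$r{\left(M,E \right)} = \sqrt{E^{2} + M^{2}}$
$\sqrt{r{\left(T{\left(o \right)},2057 \right)} + 1370644} = \sqrt{\sqrt{2057^{2} + \left(- \frac{40}{-42}\right)^{2}} + 1370644} = \sqrt{\sqrt{4231249 + \left(\left(-40\right) \left(- \frac{1}{42}\right)\right)^{2}} + 1370644} = \sqrt{\sqrt{4231249 + \left(\frac{20}{21}\right)^{2}} + 1370644} = \sqrt{\sqrt{4231249 + \frac{400}{441}} + 1370644} = \sqrt{\sqrt{\frac{1865981209}{441}} + 1370644} = \sqrt{\frac{\sqrt{1865981209}}{21} + 1370644} = \sqrt{1370644 + \frac{\sqrt{1865981209}}{21}}$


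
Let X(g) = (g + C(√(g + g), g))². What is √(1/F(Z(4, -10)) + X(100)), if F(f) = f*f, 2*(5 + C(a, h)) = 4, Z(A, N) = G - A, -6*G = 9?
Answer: √1138493/11 ≈ 97.000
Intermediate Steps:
G = -3/2 (G = -⅙*9 = -3/2 ≈ -1.5000)
Z(A, N) = -3/2 - A
C(a, h) = -3 (C(a, h) = -5 + (½)*4 = -5 + 2 = -3)
F(f) = f²
X(g) = (-3 + g)² (X(g) = (g - 3)² = (-3 + g)²)
√(1/F(Z(4, -10)) + X(100)) = √(1/((-3/2 - 1*4)²) + (-3 + 100)²) = √(1/((-3/2 - 4)²) + 97²) = √(1/((-11/2)²) + 9409) = √(1/(121/4) + 9409) = √(4/121 + 9409) = √(1138493/121) = √1138493/11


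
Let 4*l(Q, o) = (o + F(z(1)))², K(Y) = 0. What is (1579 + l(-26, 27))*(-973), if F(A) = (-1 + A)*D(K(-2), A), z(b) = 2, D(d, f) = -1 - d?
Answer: -1700804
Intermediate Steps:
F(A) = 1 - A (F(A) = (-1 + A)*(-1 - 1*0) = (-1 + A)*(-1 + 0) = (-1 + A)*(-1) = 1 - A)
l(Q, o) = (-1 + o)²/4 (l(Q, o) = (o + (1 - 1*2))²/4 = (o + (1 - 2))²/4 = (o - 1)²/4 = (-1 + o)²/4)
(1579 + l(-26, 27))*(-973) = (1579 + (-1 + 27)²/4)*(-973) = (1579 + (¼)*26²)*(-973) = (1579 + (¼)*676)*(-973) = (1579 + 169)*(-973) = 1748*(-973) = -1700804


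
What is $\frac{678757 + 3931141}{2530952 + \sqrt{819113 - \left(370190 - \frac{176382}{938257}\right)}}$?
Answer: $\frac{10947048397651112272}{6010209357000588535} - \frac{4609898 \sqrt{395198843298397401}}{6010209357000588535} \approx 1.8209$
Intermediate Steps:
$\frac{678757 + 3931141}{2530952 + \sqrt{819113 - \left(370190 - \frac{176382}{938257}\right)}} = \frac{4609898}{2530952 + \sqrt{819113 + \left(176382 \cdot \frac{1}{938257} - 370190\right)}} = \frac{4609898}{2530952 + \sqrt{819113 + \left(\frac{176382}{938257} - 370190\right)}} = \frac{4609898}{2530952 + \sqrt{819113 - \frac{347333182448}{938257}}} = \frac{4609898}{2530952 + \sqrt{\frac{421205323593}{938257}}} = \frac{4609898}{2530952 + \frac{\sqrt{395198843298397401}}{938257}}$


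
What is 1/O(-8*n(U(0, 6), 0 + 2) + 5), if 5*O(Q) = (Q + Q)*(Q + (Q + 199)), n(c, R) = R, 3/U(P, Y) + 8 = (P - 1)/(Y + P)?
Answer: -5/3894 ≈ -0.0012840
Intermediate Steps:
U(P, Y) = 3/(-8 + (-1 + P)/(P + Y)) (U(P, Y) = 3/(-8 + (P - 1)/(Y + P)) = 3/(-8 + (-1 + P)/(P + Y)))
O(Q) = 2*Q*(199 + 2*Q)/5 (O(Q) = ((Q + Q)*(Q + (Q + 199)))/5 = ((2*Q)*(Q + (199 + Q)))/5 = ((2*Q)*(199 + 2*Q))/5 = (2*Q*(199 + 2*Q))/5 = 2*Q*(199 + 2*Q)/5)
1/O(-8*n(U(0, 6), 0 + 2) + 5) = 1/(2*(-8*(0 + 2) + 5)*(199 + 2*(-8*(0 + 2) + 5))/5) = 1/(2*(-8*2 + 5)*(199 + 2*(-8*2 + 5))/5) = 1/(2*(-16 + 5)*(199 + 2*(-16 + 5))/5) = 1/((2/5)*(-11)*(199 + 2*(-11))) = 1/((2/5)*(-11)*(199 - 22)) = 1/((2/5)*(-11)*177) = 1/(-3894/5) = -5/3894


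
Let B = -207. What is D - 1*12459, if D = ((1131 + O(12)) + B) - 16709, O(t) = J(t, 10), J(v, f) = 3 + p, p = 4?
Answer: -28237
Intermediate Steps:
J(v, f) = 7 (J(v, f) = 3 + 4 = 7)
O(t) = 7
D = -15778 (D = ((1131 + 7) - 207) - 16709 = (1138 - 207) - 16709 = 931 - 16709 = -15778)
D - 1*12459 = -15778 - 1*12459 = -15778 - 12459 = -28237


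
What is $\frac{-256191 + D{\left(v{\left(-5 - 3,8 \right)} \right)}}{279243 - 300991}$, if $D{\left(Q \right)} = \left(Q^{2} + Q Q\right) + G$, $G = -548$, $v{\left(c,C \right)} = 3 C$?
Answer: $\frac{255587}{21748} \approx 11.752$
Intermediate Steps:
$D{\left(Q \right)} = -548 + 2 Q^{2}$ ($D{\left(Q \right)} = \left(Q^{2} + Q Q\right) - 548 = \left(Q^{2} + Q^{2}\right) - 548 = 2 Q^{2} - 548 = -548 + 2 Q^{2}$)
$\frac{-256191 + D{\left(v{\left(-5 - 3,8 \right)} \right)}}{279243 - 300991} = \frac{-256191 - \left(548 - 2 \left(3 \cdot 8\right)^{2}\right)}{279243 - 300991} = \frac{-256191 - \left(548 - 2 \cdot 24^{2}\right)}{-21748} = \left(-256191 + \left(-548 + 2 \cdot 576\right)\right) \left(- \frac{1}{21748}\right) = \left(-256191 + \left(-548 + 1152\right)\right) \left(- \frac{1}{21748}\right) = \left(-256191 + 604\right) \left(- \frac{1}{21748}\right) = \left(-255587\right) \left(- \frac{1}{21748}\right) = \frac{255587}{21748}$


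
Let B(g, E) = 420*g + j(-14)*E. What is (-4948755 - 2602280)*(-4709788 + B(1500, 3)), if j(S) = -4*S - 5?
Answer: 30805466672225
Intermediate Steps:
j(S) = -5 - 4*S
B(g, E) = 51*E + 420*g (B(g, E) = 420*g + (-5 - 4*(-14))*E = 420*g + (-5 + 56)*E = 420*g + 51*E = 51*E + 420*g)
(-4948755 - 2602280)*(-4709788 + B(1500, 3)) = (-4948755 - 2602280)*(-4709788 + (51*3 + 420*1500)) = -7551035*(-4709788 + (153 + 630000)) = -7551035*(-4709788 + 630153) = -7551035*(-4079635) = 30805466672225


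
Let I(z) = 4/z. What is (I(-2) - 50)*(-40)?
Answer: 2080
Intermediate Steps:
(I(-2) - 50)*(-40) = (4/(-2) - 50)*(-40) = (4*(-½) - 50)*(-40) = (-2 - 50)*(-40) = -52*(-40) = 2080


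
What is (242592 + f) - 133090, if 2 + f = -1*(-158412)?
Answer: 267912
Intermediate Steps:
f = 158410 (f = -2 - 1*(-158412) = -2 + 158412 = 158410)
(242592 + f) - 133090 = (242592 + 158410) - 133090 = 401002 - 133090 = 267912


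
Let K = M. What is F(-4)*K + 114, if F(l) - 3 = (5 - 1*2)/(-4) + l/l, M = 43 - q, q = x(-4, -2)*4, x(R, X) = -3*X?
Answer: 703/4 ≈ 175.75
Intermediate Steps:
q = 24 (q = -3*(-2)*4 = 6*4 = 24)
M = 19 (M = 43 - 1*24 = 43 - 24 = 19)
F(l) = 13/4 (F(l) = 3 + ((5 - 1*2)/(-4) + l/l) = 3 + ((5 - 2)*(-¼) + 1) = 3 + (3*(-¼) + 1) = 3 + (-¾ + 1) = 3 + ¼ = 13/4)
K = 19
F(-4)*K + 114 = (13/4)*19 + 114 = 247/4 + 114 = 703/4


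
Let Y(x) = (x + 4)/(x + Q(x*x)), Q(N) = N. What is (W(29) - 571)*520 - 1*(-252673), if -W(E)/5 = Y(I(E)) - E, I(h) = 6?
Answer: 641213/21 ≈ 30534.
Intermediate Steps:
Y(x) = (4 + x)/(x + x**2) (Y(x) = (x + 4)/(x + x*x) = (4 + x)/(x + x**2))
W(E) = -25/21 + 5*E (W(E) = -5*((4 + 6)/(6*(1 + 6)) - E) = -5*((1/6)*10/7 - E) = -5*((1/6)*(1/7)*10 - E) = -5*(5/21 - E) = -25/21 + 5*E)
(W(29) - 571)*520 - 1*(-252673) = ((-25/21 + 5*29) - 571)*520 - 1*(-252673) = ((-25/21 + 145) - 571)*520 + 252673 = (3020/21 - 571)*520 + 252673 = -8971/21*520 + 252673 = -4664920/21 + 252673 = 641213/21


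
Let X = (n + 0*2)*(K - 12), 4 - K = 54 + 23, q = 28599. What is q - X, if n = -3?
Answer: 28344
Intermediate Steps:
K = -73 (K = 4 - (54 + 23) = 4 - 1*77 = 4 - 77 = -73)
X = 255 (X = (-3 + 0*2)*(-73 - 12) = (-3 + 0)*(-85) = -3*(-85) = 255)
q - X = 28599 - 1*255 = 28599 - 255 = 28344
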